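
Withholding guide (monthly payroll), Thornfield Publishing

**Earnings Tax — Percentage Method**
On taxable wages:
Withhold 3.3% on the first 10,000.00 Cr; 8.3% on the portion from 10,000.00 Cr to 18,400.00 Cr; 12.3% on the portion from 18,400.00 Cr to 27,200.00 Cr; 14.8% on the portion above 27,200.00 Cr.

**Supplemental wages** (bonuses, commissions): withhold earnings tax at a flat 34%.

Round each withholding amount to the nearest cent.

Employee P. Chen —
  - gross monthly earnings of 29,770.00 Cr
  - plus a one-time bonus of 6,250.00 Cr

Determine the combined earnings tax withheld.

Earnings Tax: taxable = 29,770.00 Cr
  2,109.60 Cr + 14.8% × (29,770.00 Cr − 27,200.00 Cr) = 2,109.60 Cr + 14.8% × 2,570.00 Cr = 2,489.96 Cr
Supplemental (34% flat on bonus): 34% × 6,250.00 Cr = 2,125.00 Cr
Total earnings tax: 2,489.96 Cr + 2,125.00 Cr = 4,614.96 Cr

4,614.96 Cr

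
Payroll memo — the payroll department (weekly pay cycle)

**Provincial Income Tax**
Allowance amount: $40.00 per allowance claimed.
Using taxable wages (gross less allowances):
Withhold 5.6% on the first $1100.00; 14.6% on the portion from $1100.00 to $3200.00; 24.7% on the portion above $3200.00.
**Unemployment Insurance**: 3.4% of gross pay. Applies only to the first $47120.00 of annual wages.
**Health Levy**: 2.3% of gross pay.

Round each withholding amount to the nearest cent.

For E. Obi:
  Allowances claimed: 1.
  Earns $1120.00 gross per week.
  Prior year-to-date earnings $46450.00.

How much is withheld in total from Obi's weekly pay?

Provincial Income Tax: taxable = $1120.00 − 1×$40.00 = $1080.00
  5.6% × $1080.00 = $60.48
Unemployment Insurance: cap $47120.00 − YTD $46450.00 = $670.00 subject; 3.4% × $670.00 = $22.78
Health Levy: 2.3% × $1120.00 = $25.76
Total: $60.48 + $22.78 + $25.76 = $109.02

$109.02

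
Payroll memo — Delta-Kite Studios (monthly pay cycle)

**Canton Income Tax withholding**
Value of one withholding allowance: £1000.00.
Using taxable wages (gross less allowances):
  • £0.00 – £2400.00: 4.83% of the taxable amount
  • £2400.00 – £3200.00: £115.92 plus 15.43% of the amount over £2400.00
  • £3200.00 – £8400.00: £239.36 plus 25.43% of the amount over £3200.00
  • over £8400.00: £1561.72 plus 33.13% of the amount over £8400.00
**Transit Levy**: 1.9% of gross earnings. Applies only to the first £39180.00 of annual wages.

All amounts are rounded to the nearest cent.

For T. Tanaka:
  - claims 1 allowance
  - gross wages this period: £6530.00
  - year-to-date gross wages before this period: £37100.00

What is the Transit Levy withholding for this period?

Transit Levy: cap £39180.00 − YTD £37100.00 = £2080.00 subject; 1.9% × £2080.00 = £39.52

£39.52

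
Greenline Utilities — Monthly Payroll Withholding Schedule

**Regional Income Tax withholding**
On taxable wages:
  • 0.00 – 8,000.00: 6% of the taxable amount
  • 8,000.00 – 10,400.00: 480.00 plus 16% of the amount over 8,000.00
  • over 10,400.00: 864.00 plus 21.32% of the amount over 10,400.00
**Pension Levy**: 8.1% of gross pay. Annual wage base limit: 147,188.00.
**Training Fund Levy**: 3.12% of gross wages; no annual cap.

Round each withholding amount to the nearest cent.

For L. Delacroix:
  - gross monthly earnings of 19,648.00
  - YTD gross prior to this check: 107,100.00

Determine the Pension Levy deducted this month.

Pension Levy: 8.1% × 19,648.00 = 1,591.49

1,591.49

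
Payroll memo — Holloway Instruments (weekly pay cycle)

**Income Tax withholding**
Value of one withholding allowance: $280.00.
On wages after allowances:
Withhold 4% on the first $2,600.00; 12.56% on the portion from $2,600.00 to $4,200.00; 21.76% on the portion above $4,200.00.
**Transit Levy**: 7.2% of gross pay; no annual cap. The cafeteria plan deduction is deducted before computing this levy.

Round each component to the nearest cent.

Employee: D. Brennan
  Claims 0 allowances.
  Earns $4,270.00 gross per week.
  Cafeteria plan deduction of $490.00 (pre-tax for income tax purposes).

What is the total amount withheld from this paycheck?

$524.37

Income Tax: taxable = $4,270.00 − $490.00 = $3,780.00
  $104.00 + 12.56% × ($3,780.00 − $2,600.00) = $104.00 + 12.56% × $1,180.00 = $252.21
Transit Levy: 7.2% × $3,780.00 = $272.16
Total: $252.21 + $272.16 = $524.37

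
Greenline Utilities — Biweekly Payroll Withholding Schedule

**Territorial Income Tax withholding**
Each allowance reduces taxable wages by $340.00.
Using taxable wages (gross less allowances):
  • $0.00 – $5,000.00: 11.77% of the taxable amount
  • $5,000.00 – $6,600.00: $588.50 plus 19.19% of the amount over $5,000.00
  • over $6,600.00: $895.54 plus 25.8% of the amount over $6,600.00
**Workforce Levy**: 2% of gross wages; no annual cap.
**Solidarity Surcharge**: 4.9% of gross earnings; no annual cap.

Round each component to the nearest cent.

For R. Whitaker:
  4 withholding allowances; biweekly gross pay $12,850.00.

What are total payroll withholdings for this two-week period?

$3,043.81

Territorial Income Tax: taxable = $12,850.00 − 4×$340.00 = $11,490.00
  $895.54 + 25.8% × ($11,490.00 − $6,600.00) = $895.54 + 25.8% × $4,890.00 = $2,157.16
Workforce Levy: 2% × $12,850.00 = $257.00
Solidarity Surcharge: 4.9% × $12,850.00 = $629.65
Total: $2,157.16 + $257.00 + $629.65 = $3,043.81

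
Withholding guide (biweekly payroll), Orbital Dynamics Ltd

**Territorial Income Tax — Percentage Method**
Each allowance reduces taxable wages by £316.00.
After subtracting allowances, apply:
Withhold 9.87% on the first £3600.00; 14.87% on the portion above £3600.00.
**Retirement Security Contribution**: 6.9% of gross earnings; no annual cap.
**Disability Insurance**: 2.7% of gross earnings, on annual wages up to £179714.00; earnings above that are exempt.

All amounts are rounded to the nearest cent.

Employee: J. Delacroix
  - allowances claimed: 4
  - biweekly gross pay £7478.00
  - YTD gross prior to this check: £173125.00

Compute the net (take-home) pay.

£6040.10

Territorial Income Tax: taxable = £7478.00 − 4×£316.00 = £6214.00
  £355.32 + 14.87% × (£6214.00 − £3600.00) = £355.32 + 14.87% × £2614.00 = £744.02
Retirement Security Contribution: 6.9% × £7478.00 = £515.98
Disability Insurance: cap £179714.00 − YTD £173125.00 = £6589.00 subject; 2.7% × £6589.00 = £177.90
Total withheld: £744.02 + £515.98 + £177.90 = £1437.90
Net pay: £7478.00 − £1437.90 = £6040.10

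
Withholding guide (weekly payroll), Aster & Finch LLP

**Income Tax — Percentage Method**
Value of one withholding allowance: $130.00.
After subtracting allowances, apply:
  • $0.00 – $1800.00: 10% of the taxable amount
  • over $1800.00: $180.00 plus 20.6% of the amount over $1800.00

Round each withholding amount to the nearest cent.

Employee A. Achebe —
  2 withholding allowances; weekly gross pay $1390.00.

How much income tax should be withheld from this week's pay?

Income Tax: taxable = $1390.00 − 2×$130.00 = $1130.00
  10% × $1130.00 = $113.00

$113.00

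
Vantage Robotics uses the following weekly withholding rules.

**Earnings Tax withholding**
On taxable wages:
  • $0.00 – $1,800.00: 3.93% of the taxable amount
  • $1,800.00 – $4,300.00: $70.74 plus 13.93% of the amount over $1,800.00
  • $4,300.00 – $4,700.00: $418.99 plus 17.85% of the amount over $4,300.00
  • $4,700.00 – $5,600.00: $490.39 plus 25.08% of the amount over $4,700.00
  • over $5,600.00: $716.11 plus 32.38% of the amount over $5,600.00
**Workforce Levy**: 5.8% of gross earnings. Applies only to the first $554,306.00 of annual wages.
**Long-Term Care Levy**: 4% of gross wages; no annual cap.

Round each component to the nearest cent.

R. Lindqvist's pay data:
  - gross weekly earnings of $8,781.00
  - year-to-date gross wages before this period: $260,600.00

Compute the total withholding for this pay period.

Earnings Tax: taxable = $8,781.00
  $716.11 + 32.38% × ($8,781.00 − $5,600.00) = $716.11 + 32.38% × $3,181.00 = $1,746.12
Workforce Levy: 5.8% × $8,781.00 = $509.30
Long-Term Care Levy: 4% × $8,781.00 = $351.24
Total: $1,746.12 + $509.30 + $351.24 = $2,606.66

$2,606.66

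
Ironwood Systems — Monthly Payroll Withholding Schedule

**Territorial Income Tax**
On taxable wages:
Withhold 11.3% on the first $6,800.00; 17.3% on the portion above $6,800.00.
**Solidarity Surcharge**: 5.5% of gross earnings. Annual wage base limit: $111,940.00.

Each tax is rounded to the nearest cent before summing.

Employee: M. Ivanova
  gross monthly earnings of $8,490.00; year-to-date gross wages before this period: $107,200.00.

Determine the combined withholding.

$1,321.47

Territorial Income Tax: taxable = $8,490.00
  $768.40 + 17.3% × ($8,490.00 − $6,800.00) = $768.40 + 17.3% × $1,690.00 = $1,060.77
Solidarity Surcharge: cap $111,940.00 − YTD $107,200.00 = $4,740.00 subject; 5.5% × $4,740.00 = $260.70
Total: $1,060.77 + $260.70 = $1,321.47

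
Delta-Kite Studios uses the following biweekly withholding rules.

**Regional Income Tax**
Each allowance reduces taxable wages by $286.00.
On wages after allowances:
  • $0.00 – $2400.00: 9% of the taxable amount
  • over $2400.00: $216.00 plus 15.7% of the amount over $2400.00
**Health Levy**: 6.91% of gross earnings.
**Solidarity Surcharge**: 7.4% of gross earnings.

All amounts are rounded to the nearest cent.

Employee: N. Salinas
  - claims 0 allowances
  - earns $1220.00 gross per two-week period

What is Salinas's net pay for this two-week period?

$935.62

Regional Income Tax: taxable = $1220.00
  9% × $1220.00 = $109.80
Health Levy: 6.91% × $1220.00 = $84.30
Solidarity Surcharge: 7.4% × $1220.00 = $90.28
Total withheld: $109.80 + $84.30 + $90.28 = $284.38
Net pay: $1220.00 − $284.38 = $935.62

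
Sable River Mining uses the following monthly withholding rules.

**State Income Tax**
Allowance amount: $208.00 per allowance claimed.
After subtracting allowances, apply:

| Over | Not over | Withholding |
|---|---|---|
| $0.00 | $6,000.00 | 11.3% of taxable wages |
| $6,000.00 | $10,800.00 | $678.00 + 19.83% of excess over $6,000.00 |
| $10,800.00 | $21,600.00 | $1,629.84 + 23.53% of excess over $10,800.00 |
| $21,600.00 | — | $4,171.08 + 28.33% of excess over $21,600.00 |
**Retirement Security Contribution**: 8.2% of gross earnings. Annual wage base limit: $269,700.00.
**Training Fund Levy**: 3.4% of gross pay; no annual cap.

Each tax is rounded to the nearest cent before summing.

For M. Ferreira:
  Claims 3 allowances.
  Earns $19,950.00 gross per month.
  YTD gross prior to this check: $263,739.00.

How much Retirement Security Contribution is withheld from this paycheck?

$488.80

Retirement Security Contribution: cap $269,700.00 − YTD $263,739.00 = $5,961.00 subject; 8.2% × $5,961.00 = $488.80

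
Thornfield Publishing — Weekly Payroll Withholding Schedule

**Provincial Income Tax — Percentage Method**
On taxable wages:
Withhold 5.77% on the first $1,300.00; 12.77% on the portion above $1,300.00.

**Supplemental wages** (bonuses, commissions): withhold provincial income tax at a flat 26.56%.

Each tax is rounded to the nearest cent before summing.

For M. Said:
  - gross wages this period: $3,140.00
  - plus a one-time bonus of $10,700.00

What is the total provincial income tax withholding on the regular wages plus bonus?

$3,151.90

Provincial Income Tax: taxable = $3,140.00
  $75.01 + 12.77% × ($3,140.00 − $1,300.00) = $75.01 + 12.77% × $1,840.00 = $309.98
Supplemental (26.56% flat on bonus): 26.56% × $10,700.00 = $2,841.92
Total provincial income tax: $309.98 + $2,841.92 = $3,151.90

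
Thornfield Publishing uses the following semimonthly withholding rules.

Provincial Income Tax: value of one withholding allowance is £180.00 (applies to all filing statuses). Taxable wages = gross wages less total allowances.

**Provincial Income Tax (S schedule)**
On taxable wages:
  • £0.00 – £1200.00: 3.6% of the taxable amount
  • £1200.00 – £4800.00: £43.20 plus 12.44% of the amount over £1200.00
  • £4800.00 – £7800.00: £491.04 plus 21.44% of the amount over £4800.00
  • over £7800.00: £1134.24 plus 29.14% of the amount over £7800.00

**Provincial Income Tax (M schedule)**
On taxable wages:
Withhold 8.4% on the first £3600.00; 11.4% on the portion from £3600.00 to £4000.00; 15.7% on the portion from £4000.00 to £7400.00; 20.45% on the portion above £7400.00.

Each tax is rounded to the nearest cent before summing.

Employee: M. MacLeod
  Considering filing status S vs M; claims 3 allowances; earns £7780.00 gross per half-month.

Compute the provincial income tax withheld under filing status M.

Provincial Income Tax (M): taxable = £7780.00 − 3×£180.00 = £7240.00
  £348.00 + 15.7% × (£7240.00 − £4000.00) = £348.00 + 15.7% × £3240.00 = £856.68

£856.68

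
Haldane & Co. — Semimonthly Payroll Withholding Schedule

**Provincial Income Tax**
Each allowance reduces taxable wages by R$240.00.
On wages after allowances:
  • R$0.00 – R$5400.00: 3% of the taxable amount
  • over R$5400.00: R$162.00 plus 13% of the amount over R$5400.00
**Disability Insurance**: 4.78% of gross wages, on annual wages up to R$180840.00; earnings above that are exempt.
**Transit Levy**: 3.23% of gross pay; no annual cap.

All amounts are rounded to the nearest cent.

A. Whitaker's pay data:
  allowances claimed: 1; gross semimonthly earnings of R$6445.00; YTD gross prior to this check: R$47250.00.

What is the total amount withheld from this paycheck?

R$782.89

Provincial Income Tax: taxable = R$6445.00 − 1×R$240.00 = R$6205.00
  R$162.00 + 13% × (R$6205.00 − R$5400.00) = R$162.00 + 13% × R$805.00 = R$266.65
Disability Insurance: 4.78% × R$6445.00 = R$308.07
Transit Levy: 3.23% × R$6445.00 = R$208.17
Total: R$266.65 + R$308.07 + R$208.17 = R$782.89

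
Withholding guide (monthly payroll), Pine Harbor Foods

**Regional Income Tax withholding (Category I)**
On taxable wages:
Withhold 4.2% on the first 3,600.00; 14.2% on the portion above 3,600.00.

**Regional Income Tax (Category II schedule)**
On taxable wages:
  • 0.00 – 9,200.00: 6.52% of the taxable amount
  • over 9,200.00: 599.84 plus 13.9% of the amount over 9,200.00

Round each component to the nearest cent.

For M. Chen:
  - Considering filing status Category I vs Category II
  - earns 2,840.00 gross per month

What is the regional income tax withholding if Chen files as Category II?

185.17

Regional Income Tax (Category II): taxable = 2,840.00
  6.52% × 2,840.00 = 185.17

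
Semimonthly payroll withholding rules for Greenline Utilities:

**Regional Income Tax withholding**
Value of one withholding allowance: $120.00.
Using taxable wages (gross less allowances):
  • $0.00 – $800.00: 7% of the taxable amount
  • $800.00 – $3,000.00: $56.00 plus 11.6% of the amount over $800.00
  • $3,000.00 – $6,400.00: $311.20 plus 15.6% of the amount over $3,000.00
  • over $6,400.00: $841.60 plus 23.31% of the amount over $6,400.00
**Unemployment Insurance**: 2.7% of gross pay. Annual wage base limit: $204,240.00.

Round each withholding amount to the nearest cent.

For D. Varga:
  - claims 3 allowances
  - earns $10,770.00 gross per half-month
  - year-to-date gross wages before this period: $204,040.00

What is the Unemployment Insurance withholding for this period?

Unemployment Insurance: cap $204,240.00 − YTD $204,040.00 = $200.00 subject; 2.7% × $200.00 = $5.40

$5.40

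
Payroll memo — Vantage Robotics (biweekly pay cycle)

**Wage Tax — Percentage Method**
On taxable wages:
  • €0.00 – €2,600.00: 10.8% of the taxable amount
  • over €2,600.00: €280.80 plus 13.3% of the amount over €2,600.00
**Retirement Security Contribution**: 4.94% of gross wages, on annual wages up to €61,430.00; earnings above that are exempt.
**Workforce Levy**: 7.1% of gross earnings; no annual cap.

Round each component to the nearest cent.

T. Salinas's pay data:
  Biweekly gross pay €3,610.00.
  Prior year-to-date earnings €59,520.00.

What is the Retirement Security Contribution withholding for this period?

Retirement Security Contribution: cap €61,430.00 − YTD €59,520.00 = €1,910.00 subject; 4.94% × €1,910.00 = €94.35

€94.35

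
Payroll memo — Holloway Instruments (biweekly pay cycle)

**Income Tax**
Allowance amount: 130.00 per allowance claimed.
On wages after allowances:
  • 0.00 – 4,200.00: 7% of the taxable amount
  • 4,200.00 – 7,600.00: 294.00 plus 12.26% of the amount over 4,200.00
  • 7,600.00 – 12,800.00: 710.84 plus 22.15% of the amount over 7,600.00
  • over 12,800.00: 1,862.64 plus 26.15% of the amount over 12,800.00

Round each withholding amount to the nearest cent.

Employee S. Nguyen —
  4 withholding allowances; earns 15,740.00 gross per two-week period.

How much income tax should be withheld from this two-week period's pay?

Income Tax: taxable = 15,740.00 − 4×130.00 = 15,220.00
  1,862.64 + 26.15% × (15,220.00 − 12,800.00) = 1,862.64 + 26.15% × 2,420.00 = 2,495.47

2,495.47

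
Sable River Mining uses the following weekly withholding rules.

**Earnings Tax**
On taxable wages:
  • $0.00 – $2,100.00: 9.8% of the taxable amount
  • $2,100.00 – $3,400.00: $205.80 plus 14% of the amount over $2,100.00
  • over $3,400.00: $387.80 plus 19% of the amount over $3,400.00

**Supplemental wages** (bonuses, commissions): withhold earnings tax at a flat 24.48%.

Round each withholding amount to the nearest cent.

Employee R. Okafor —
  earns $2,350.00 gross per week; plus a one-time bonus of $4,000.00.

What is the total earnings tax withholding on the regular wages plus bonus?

Earnings Tax: taxable = $2,350.00
  $205.80 + 14% × ($2,350.00 − $2,100.00) = $205.80 + 14% × $250.00 = $240.80
Supplemental (24.48% flat on bonus): 24.48% × $4,000.00 = $979.20
Total earnings tax: $240.80 + $979.20 = $1,220.00

$1,220.00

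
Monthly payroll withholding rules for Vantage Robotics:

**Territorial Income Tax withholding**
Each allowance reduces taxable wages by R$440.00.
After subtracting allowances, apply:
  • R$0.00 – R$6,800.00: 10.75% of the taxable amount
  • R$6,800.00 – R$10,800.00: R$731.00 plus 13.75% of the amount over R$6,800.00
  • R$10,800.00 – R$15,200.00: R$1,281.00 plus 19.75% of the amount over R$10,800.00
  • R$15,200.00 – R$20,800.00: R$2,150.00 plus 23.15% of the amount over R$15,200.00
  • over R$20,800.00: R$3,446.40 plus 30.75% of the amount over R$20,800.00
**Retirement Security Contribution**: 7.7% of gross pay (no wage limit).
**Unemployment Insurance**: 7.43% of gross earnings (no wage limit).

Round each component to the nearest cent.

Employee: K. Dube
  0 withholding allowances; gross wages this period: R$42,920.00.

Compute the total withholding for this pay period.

Territorial Income Tax: taxable = R$42,920.00
  R$3,446.40 + 30.75% × (R$42,920.00 − R$20,800.00) = R$3,446.40 + 30.75% × R$22,120.00 = R$10,248.30
Retirement Security Contribution: 7.7% × R$42,920.00 = R$3,304.84
Unemployment Insurance: 7.43% × R$42,920.00 = R$3,188.96
Total: R$10,248.30 + R$3,304.84 + R$3,188.96 = R$16,742.10

R$16,742.10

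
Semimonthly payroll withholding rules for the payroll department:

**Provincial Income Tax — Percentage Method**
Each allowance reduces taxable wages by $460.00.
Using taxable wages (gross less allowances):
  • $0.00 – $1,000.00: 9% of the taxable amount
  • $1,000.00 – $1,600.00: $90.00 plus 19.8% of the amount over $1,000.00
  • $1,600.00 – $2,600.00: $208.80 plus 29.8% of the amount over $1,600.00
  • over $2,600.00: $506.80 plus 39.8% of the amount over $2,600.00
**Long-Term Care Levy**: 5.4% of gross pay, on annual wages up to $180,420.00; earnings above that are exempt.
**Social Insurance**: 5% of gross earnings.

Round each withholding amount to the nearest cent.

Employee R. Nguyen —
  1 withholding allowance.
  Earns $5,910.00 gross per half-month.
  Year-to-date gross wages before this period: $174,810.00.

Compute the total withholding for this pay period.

$2,239.54

Provincial Income Tax: taxable = $5,910.00 − 1×$460.00 = $5,450.00
  $506.80 + 39.8% × ($5,450.00 − $2,600.00) = $506.80 + 39.8% × $2,850.00 = $1,641.10
Long-Term Care Levy: cap $180,420.00 − YTD $174,810.00 = $5,610.00 subject; 5.4% × $5,610.00 = $302.94
Social Insurance: 5% × $5,910.00 = $295.50
Total: $1,641.10 + $302.94 + $295.50 = $2,239.54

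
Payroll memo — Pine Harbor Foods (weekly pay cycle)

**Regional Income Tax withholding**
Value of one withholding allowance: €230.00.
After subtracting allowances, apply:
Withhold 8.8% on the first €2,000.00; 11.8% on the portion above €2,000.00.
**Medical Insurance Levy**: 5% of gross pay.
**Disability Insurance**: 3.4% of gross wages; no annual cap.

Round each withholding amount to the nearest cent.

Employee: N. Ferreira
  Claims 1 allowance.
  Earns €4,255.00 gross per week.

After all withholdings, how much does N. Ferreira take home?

€3,482.63

Regional Income Tax: taxable = €4,255.00 − 1×€230.00 = €4,025.00
  €176.00 + 11.8% × (€4,025.00 − €2,000.00) = €176.00 + 11.8% × €2,025.00 = €414.95
Medical Insurance Levy: 5% × €4,255.00 = €212.75
Disability Insurance: 3.4% × €4,255.00 = €144.67
Total withheld: €414.95 + €212.75 + €144.67 = €772.37
Net pay: €4,255.00 − €772.37 = €3,482.63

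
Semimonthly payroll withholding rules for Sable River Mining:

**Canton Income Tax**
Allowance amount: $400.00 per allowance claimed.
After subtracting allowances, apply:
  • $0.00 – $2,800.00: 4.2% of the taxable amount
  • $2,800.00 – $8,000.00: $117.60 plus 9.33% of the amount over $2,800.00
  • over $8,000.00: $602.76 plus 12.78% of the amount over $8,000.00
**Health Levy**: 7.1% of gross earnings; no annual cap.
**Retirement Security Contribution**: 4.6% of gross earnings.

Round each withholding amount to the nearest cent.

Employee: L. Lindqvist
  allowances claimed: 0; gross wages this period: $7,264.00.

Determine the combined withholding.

$1,383.97

Canton Income Tax: taxable = $7,264.00
  $117.60 + 9.33% × ($7,264.00 − $2,800.00) = $117.60 + 9.33% × $4,464.00 = $534.09
Health Levy: 7.1% × $7,264.00 = $515.74
Retirement Security Contribution: 4.6% × $7,264.00 = $334.14
Total: $534.09 + $515.74 + $334.14 = $1,383.97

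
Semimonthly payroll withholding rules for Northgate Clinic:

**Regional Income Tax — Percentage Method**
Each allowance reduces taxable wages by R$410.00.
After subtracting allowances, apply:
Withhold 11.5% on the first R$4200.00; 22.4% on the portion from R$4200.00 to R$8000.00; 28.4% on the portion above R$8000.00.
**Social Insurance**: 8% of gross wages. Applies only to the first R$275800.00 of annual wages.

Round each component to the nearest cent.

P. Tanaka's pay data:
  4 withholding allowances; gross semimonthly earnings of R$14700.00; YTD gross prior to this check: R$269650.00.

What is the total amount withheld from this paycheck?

Regional Income Tax: taxable = R$14700.00 − 4×R$410.00 = R$13060.00
  R$1334.20 + 28.4% × (R$13060.00 − R$8000.00) = R$1334.20 + 28.4% × R$5060.00 = R$2771.24
Social Insurance: cap R$275800.00 − YTD R$269650.00 = R$6150.00 subject; 8% × R$6150.00 = R$492.00
Total: R$2771.24 + R$492.00 = R$3263.24

R$3263.24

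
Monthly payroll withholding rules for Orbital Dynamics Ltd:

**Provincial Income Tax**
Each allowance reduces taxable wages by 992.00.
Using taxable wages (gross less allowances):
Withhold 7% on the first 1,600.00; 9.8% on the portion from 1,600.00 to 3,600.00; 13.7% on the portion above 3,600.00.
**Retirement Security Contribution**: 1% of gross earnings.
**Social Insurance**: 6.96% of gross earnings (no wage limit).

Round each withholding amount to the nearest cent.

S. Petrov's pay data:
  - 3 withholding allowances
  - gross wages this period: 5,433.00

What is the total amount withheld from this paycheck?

628.46

Provincial Income Tax: taxable = 5,433.00 − 3×992.00 = 2,457.00
  112.00 + 9.8% × (2,457.00 − 1,600.00) = 112.00 + 9.8% × 857.00 = 195.99
Retirement Security Contribution: 1% × 5,433.00 = 54.33
Social Insurance: 6.96% × 5,433.00 = 378.14
Total: 195.99 + 54.33 + 378.14 = 628.46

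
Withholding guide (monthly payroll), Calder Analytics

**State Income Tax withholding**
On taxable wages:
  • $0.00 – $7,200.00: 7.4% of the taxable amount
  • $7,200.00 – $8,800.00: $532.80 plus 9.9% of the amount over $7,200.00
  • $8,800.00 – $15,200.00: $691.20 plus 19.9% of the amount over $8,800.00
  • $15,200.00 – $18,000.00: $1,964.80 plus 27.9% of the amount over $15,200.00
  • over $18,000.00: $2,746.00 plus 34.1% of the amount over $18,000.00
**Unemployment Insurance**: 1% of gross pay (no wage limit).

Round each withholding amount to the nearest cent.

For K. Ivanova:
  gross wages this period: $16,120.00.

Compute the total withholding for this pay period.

State Income Tax: taxable = $16,120.00
  $1,964.80 + 27.9% × ($16,120.00 − $15,200.00) = $1,964.80 + 27.9% × $920.00 = $2,221.48
Unemployment Insurance: 1% × $16,120.00 = $161.20
Total: $2,221.48 + $161.20 = $2,382.68

$2,382.68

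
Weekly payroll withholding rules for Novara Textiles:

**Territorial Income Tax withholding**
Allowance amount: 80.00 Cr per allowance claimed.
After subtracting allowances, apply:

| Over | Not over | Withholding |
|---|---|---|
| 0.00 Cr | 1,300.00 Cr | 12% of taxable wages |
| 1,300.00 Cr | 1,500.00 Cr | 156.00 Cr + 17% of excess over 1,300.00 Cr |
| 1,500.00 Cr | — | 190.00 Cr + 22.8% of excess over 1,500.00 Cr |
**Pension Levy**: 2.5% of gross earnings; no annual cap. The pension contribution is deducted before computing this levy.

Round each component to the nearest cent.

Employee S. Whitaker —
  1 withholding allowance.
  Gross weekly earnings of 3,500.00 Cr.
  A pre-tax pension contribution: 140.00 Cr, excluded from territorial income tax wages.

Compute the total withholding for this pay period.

679.84 Cr

Territorial Income Tax: taxable = 3,500.00 Cr − 140.00 Cr − 1×80.00 Cr = 3,280.00 Cr
  190.00 Cr + 22.8% × (3,280.00 Cr − 1,500.00 Cr) = 190.00 Cr + 22.8% × 1,780.00 Cr = 595.84 Cr
Pension Levy: 2.5% × 3,360.00 Cr = 84.00 Cr
Total: 595.84 Cr + 84.00 Cr = 679.84 Cr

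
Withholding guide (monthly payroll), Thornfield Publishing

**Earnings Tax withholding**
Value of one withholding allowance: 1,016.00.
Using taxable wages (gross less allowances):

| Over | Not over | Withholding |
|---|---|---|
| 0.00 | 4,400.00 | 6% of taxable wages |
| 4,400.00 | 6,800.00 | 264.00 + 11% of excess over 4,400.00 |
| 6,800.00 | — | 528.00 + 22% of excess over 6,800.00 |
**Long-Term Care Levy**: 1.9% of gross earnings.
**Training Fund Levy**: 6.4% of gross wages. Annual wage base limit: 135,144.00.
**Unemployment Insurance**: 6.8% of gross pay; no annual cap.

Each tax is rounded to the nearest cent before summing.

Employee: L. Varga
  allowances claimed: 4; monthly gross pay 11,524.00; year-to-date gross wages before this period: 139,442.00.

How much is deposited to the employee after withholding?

Earnings Tax: taxable = 11,524.00 − 4×1,016.00 = 7,460.00
  528.00 + 22% × (7,460.00 − 6,800.00) = 528.00 + 22% × 660.00 = 673.20
Long-Term Care Levy: 1.9% × 11,524.00 = 218.96
Training Fund Levy: YTD 139,442.00 ≥ cap 135,144.00 → 0.00
Unemployment Insurance: 6.8% × 11,524.00 = 783.63
Total withheld: 673.20 + 218.96 + 0.00 + 783.63 = 1,675.79
Net pay: 11,524.00 − 1,675.79 = 9,848.21

9,848.21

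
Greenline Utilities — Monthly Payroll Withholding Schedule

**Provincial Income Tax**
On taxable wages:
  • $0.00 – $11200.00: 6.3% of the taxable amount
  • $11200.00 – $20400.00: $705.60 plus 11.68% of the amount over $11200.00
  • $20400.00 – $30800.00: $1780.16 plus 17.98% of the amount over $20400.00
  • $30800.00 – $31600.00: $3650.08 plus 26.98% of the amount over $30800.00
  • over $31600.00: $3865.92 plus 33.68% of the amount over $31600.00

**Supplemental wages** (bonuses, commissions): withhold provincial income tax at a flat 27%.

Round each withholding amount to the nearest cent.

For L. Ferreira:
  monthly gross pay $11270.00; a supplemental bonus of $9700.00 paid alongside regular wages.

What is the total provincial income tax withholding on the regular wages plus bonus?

Provincial Income Tax: taxable = $11270.00
  $705.60 + 11.68% × ($11270.00 − $11200.00) = $705.60 + 11.68% × $70.00 = $713.78
Supplemental (27% flat on bonus): 27% × $9700.00 = $2619.00
Total provincial income tax: $713.78 + $2619.00 = $3332.78

$3332.78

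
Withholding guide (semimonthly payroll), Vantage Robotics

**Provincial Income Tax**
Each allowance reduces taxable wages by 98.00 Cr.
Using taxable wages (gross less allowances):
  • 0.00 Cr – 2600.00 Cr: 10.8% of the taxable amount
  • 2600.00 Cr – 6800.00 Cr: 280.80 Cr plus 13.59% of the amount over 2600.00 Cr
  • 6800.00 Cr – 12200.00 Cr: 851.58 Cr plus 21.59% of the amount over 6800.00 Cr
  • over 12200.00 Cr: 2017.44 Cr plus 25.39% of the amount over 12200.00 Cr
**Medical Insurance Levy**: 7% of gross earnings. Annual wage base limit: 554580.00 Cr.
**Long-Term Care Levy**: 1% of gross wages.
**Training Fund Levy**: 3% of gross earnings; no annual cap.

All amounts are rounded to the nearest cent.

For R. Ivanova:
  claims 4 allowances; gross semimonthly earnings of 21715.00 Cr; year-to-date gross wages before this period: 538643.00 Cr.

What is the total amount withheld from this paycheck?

6317.96 Cr

Provincial Income Tax: taxable = 21715.00 Cr − 4×98.00 Cr = 21323.00 Cr
  2017.44 Cr + 25.39% × (21323.00 Cr − 12200.00 Cr) = 2017.44 Cr + 25.39% × 9123.00 Cr = 4333.77 Cr
Medical Insurance Levy: cap 554580.00 Cr − YTD 538643.00 Cr = 15937.00 Cr subject; 7% × 15937.00 Cr = 1115.59 Cr
Long-Term Care Levy: 1% × 21715.00 Cr = 217.15 Cr
Training Fund Levy: 3% × 21715.00 Cr = 651.45 Cr
Total: 4333.77 Cr + 1115.59 Cr + 217.15 Cr + 651.45 Cr = 6317.96 Cr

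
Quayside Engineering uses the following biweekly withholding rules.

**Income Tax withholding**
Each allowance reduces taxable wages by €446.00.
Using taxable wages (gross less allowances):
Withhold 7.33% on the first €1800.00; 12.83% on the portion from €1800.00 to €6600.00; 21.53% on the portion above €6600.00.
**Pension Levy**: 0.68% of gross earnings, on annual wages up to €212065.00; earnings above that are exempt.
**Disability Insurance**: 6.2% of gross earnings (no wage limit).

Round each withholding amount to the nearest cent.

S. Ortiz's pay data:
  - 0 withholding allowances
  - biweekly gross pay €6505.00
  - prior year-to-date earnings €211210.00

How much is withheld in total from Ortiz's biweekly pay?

€1144.71

Income Tax: taxable = €6505.00
  €131.94 + 12.83% × (€6505.00 − €1800.00) = €131.94 + 12.83% × €4705.00 = €735.59
Pension Levy: cap €212065.00 − YTD €211210.00 = €855.00 subject; 0.68% × €855.00 = €5.81
Disability Insurance: 6.2% × €6505.00 = €403.31
Total: €735.59 + €5.81 + €403.31 = €1144.71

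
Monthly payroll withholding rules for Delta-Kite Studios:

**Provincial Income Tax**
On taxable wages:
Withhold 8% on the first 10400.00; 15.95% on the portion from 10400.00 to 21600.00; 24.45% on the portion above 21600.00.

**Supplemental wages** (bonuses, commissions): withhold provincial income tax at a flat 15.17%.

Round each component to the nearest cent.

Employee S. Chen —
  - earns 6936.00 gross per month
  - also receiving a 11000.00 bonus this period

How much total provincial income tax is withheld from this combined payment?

2223.58

Provincial Income Tax: taxable = 6936.00
  8% × 6936.00 = 554.88
Supplemental (15.17% flat on bonus): 15.17% × 11000.00 = 1668.70
Total provincial income tax: 554.88 + 1668.70 = 2223.58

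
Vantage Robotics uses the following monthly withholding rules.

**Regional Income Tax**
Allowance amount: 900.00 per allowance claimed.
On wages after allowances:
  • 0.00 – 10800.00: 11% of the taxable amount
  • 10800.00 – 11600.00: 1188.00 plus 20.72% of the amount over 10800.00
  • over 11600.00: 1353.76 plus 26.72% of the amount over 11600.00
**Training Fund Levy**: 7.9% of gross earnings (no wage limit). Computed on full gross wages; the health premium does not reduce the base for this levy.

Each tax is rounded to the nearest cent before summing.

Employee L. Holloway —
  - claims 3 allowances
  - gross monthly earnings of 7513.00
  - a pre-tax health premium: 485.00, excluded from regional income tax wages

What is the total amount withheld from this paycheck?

Regional Income Tax: taxable = 7513.00 − 485.00 − 3×900.00 = 4328.00
  11% × 4328.00 = 476.08
Training Fund Levy: 7.9% × 7513.00 = 593.53
Total: 476.08 + 593.53 = 1069.61

1069.61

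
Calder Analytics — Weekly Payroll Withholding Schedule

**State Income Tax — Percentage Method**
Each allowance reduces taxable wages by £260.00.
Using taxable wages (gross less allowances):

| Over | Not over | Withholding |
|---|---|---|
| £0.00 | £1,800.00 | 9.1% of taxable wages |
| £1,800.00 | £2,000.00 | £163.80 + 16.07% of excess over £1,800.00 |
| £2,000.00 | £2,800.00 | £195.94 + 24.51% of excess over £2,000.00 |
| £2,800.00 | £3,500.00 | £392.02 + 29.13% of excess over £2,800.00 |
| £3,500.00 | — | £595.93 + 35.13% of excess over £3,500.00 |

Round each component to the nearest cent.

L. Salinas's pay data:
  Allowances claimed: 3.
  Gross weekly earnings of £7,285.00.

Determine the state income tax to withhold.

State Income Tax: taxable = £7,285.00 − 3×£260.00 = £6,505.00
  £595.93 + 35.13% × (£6,505.00 − £3,500.00) = £595.93 + 35.13% × £3,005.00 = £1,651.59

£1,651.59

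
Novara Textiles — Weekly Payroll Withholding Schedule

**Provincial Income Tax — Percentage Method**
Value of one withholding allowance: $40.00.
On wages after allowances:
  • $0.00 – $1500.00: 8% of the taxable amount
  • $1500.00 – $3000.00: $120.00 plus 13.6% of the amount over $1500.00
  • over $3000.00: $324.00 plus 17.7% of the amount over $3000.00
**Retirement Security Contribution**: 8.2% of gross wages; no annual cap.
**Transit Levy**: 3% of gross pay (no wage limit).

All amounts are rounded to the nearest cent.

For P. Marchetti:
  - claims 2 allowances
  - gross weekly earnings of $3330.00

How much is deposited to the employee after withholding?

Provincial Income Tax: taxable = $3330.00 − 2×$40.00 = $3250.00
  $324.00 + 17.7% × ($3250.00 − $3000.00) = $324.00 + 17.7% × $250.00 = $368.25
Retirement Security Contribution: 8.2% × $3330.00 = $273.06
Transit Levy: 3% × $3330.00 = $99.90
Total withheld: $368.25 + $273.06 + $99.90 = $741.21
Net pay: $3330.00 − $741.21 = $2588.79

$2588.79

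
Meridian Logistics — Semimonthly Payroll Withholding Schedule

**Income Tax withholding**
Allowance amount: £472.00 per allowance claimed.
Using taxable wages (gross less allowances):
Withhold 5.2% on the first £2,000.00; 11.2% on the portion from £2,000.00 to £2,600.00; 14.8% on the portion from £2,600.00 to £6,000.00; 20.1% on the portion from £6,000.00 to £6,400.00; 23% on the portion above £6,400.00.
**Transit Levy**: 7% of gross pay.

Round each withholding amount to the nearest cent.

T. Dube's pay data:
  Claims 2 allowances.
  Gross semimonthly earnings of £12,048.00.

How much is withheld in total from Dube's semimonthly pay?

Income Tax: taxable = £12,048.00 − 2×£472.00 = £11,104.00
  £754.80 + 23% × (£11,104.00 − £6,400.00) = £754.80 + 23% × £4,704.00 = £1,836.72
Transit Levy: 7% × £12,048.00 = £843.36
Total: £1,836.72 + £843.36 = £2,680.08

£2,680.08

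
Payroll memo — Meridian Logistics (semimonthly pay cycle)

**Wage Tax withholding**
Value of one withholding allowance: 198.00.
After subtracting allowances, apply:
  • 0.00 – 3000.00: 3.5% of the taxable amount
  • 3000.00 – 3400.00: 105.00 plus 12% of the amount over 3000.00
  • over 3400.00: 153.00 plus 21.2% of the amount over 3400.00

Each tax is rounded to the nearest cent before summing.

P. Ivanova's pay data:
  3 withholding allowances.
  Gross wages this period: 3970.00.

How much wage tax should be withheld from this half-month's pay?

Wage Tax: taxable = 3970.00 − 3×198.00 = 3376.00
  105.00 + 12% × (3376.00 − 3000.00) = 105.00 + 12% × 376.00 = 150.12

150.12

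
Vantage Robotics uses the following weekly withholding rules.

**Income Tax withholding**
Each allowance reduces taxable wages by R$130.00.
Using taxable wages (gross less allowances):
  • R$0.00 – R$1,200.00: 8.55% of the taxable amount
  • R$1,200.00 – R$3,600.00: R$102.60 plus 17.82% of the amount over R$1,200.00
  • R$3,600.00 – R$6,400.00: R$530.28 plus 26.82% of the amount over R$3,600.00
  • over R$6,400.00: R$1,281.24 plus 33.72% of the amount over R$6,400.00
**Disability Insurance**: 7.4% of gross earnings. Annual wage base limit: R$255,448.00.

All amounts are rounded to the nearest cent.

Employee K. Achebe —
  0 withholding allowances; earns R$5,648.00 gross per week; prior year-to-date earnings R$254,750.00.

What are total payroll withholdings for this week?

R$1,131.20

Income Tax: taxable = R$5,648.00
  R$530.28 + 26.82% × (R$5,648.00 − R$3,600.00) = R$530.28 + 26.82% × R$2,048.00 = R$1,079.55
Disability Insurance: cap R$255,448.00 − YTD R$254,750.00 = R$698.00 subject; 7.4% × R$698.00 = R$51.65
Total: R$1,079.55 + R$51.65 = R$1,131.20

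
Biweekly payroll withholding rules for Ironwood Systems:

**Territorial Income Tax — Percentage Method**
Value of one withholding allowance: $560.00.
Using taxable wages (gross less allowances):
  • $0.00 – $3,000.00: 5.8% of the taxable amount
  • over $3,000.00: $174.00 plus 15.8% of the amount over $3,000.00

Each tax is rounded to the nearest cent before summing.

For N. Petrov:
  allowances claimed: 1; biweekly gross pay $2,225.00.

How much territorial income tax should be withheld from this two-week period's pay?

$96.57

Territorial Income Tax: taxable = $2,225.00 − 1×$560.00 = $1,665.00
  5.8% × $1,665.00 = $96.57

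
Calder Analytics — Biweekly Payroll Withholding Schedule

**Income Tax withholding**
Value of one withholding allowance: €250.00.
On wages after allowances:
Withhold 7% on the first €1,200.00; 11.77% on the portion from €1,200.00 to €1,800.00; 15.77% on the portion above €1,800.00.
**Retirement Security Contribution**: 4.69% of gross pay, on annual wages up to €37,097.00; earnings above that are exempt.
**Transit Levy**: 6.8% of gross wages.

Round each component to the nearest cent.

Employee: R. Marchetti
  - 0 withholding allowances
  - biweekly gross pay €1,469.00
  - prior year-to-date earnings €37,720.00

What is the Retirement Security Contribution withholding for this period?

€0.00

Retirement Security Contribution: YTD €37,720.00 ≥ cap €37,097.00 → €0.00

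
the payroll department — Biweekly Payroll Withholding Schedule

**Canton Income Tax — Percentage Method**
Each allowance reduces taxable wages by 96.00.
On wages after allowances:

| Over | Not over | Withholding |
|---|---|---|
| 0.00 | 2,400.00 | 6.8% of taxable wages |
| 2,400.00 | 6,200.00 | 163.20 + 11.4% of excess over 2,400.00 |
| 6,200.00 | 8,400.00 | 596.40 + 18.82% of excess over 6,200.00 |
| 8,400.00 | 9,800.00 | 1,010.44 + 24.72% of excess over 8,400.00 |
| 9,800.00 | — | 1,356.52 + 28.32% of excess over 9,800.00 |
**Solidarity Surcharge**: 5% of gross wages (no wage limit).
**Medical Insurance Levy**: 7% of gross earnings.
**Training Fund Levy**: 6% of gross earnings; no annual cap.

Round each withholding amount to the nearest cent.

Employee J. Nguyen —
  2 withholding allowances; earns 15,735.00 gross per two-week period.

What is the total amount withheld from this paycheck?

5,815.24

Canton Income Tax: taxable = 15,735.00 − 2×96.00 = 15,543.00
  1,356.52 + 28.32% × (15,543.00 − 9,800.00) = 1,356.52 + 28.32% × 5,743.00 = 2,982.94
Solidarity Surcharge: 5% × 15,735.00 = 786.75
Medical Insurance Levy: 7% × 15,735.00 = 1,101.45
Training Fund Levy: 6% × 15,735.00 = 944.10
Total: 2,982.94 + 786.75 + 1,101.45 + 944.10 = 5,815.24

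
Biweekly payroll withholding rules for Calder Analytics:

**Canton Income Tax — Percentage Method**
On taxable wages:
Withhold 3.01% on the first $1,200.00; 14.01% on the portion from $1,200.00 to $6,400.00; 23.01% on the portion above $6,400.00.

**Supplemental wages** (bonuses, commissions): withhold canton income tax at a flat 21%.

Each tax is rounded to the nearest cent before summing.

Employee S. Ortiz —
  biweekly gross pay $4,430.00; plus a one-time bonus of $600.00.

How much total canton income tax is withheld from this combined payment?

$614.64

Canton Income Tax: taxable = $4,430.00
  $36.12 + 14.01% × ($4,430.00 − $1,200.00) = $36.12 + 14.01% × $3,230.00 = $488.64
Supplemental (21% flat on bonus): 21% × $600.00 = $126.00
Total canton income tax: $488.64 + $126.00 = $614.64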